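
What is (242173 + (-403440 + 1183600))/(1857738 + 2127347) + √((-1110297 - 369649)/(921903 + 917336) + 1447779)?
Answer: 78641/306545 + √4897544222730901165/1839239 ≈ 1203.5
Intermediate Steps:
(242173 + (-403440 + 1183600))/(1857738 + 2127347) + √((-1110297 - 369649)/(921903 + 917336) + 1447779) = (242173 + 780160)/3985085 + √(-1479946/1839239 + 1447779) = 1022333*(1/3985085) + √(-1479946*1/1839239 + 1447779) = 78641/306545 + √(-1479946/1839239 + 1447779) = 78641/306545 + √(2662810120235/1839239) = 78641/306545 + √4897544222730901165/1839239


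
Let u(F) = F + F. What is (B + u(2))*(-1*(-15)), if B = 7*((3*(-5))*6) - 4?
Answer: -9450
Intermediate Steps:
u(F) = 2*F
B = -634 (B = 7*(-15*6) - 4 = 7*(-90) - 4 = -630 - 4 = -634)
(B + u(2))*(-1*(-15)) = (-634 + 2*2)*(-1*(-15)) = (-634 + 4)*15 = -630*15 = -9450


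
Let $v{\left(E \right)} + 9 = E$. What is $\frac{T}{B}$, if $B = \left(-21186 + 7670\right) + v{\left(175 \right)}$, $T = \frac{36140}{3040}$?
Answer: $- \frac{1807}{2029200} \approx -0.0008905$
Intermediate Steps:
$v{\left(E \right)} = -9 + E$
$T = \frac{1807}{152}$ ($T = 36140 \cdot \frac{1}{3040} = \frac{1807}{152} \approx 11.888$)
$B = -13350$ ($B = \left(-21186 + 7670\right) + \left(-9 + 175\right) = -13516 + 166 = -13350$)
$\frac{T}{B} = \frac{1807}{152 \left(-13350\right)} = \frac{1807}{152} \left(- \frac{1}{13350}\right) = - \frac{1807}{2029200}$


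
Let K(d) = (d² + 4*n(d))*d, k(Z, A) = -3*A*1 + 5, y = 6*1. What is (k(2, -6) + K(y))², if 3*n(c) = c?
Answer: 82369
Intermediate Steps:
y = 6
n(c) = c/3
k(Z, A) = 5 - 3*A (k(Z, A) = -3*A + 5 = 5 - 3*A)
K(d) = d*(d² + 4*d/3) (K(d) = (d² + 4*(d/3))*d = (d² + 4*d/3)*d = d*(d² + 4*d/3))
(k(2, -6) + K(y))² = ((5 - 3*(-6)) + 6²*(4/3 + 6))² = ((5 + 18) + 36*(22/3))² = (23 + 264)² = 287² = 82369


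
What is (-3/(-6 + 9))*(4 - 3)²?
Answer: -1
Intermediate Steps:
(-3/(-6 + 9))*(4 - 3)² = -3/3*1² = -3*⅓*1 = -1*1 = -1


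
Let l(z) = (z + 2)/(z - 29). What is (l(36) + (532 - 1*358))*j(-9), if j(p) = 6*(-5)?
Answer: -37680/7 ≈ -5382.9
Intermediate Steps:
j(p) = -30
l(z) = (2 + z)/(-29 + z)
(l(36) + (532 - 1*358))*j(-9) = ((2 + 36)/(-29 + 36) + (532 - 1*358))*(-30) = (38/7 + (532 - 358))*(-30) = ((1/7)*38 + 174)*(-30) = (38/7 + 174)*(-30) = (1256/7)*(-30) = -37680/7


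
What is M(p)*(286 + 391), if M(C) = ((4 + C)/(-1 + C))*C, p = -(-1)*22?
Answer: 387244/21 ≈ 18440.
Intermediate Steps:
p = 22 (p = -1*(-22) = 22)
M(C) = C*(4 + C)/(-1 + C) (M(C) = ((4 + C)/(-1 + C))*C = C*(4 + C)/(-1 + C))
M(p)*(286 + 391) = (22*(4 + 22)/(-1 + 22))*(286 + 391) = (22*26/21)*677 = (22*(1/21)*26)*677 = (572/21)*677 = 387244/21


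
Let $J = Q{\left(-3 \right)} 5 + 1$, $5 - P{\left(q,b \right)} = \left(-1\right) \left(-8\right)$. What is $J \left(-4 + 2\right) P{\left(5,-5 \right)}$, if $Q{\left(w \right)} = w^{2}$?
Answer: $276$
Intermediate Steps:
$P{\left(q,b \right)} = -3$ ($P{\left(q,b \right)} = 5 - \left(-1\right) \left(-8\right) = 5 - 8 = -3$)
$J = 46$ ($J = \left(-3\right)^{2} \cdot 5 + 1 = 9 \cdot 5 + 1 = 45 + 1 = 46$)
$J \left(-4 + 2\right) P{\left(5,-5 \right)} = 46 \left(-4 + 2\right) \left(-3\right) = 46 \left(-2\right) \left(-3\right) = \left(-92\right) \left(-3\right) = 276$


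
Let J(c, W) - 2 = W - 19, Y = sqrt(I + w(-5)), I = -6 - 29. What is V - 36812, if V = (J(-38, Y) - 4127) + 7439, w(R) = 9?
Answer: -33517 + I*sqrt(26) ≈ -33517.0 + 5.099*I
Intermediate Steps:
I = -35
Y = I*sqrt(26) (Y = sqrt(-35 + 9) = sqrt(-26) = I*sqrt(26) ≈ 5.099*I)
J(c, W) = -17 + W (J(c, W) = 2 + (W - 19) = 2 + (-19 + W) = -17 + W)
V = 3295 + I*sqrt(26) (V = ((-17 + I*sqrt(26)) - 4127) + 7439 = (-4144 + I*sqrt(26)) + 7439 = 3295 + I*sqrt(26) ≈ 3295.0 + 5.099*I)
V - 36812 = (3295 + I*sqrt(26)) - 36812 = -33517 + I*sqrt(26)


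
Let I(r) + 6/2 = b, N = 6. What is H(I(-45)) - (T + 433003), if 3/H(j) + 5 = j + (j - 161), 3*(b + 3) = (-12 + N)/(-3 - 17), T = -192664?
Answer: -213661386/889 ≈ -2.4034e+5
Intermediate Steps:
b = -29/10 (b = -3 + ((-12 + 6)/(-3 - 17))/3 = -3 + (-6/(-20))/3 = -3 + (-6*(-1/20))/3 = -3 + (1/3)*(3/10) = -3 + 1/10 = -29/10 ≈ -2.9000)
I(r) = -59/10 (I(r) = -3 - 29/10 = -59/10)
H(j) = 3/(-166 + 2*j) (H(j) = 3/(-5 + (j + (j - 161))) = 3/(-5 + (j + (-161 + j))) = 3/(-5 + (-161 + 2*j)) = 3/(-166 + 2*j))
H(I(-45)) - (T + 433003) = 3/(2*(-83 - 59/10)) - (-192664 + 433003) = 3/(2*(-889/10)) - 1*240339 = (3/2)*(-10/889) - 240339 = -15/889 - 240339 = -213661386/889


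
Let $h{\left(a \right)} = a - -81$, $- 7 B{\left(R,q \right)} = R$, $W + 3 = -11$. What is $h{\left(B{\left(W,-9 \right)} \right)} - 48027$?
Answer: $-47944$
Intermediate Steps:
$W = -14$ ($W = -3 - 11 = -14$)
$B{\left(R,q \right)} = - \frac{R}{7}$
$h{\left(a \right)} = 81 + a$ ($h{\left(a \right)} = a + 81 = 81 + a$)
$h{\left(B{\left(W,-9 \right)} \right)} - 48027 = \left(81 - -2\right) - 48027 = \left(81 + 2\right) - 48027 = 83 - 48027 = -47944$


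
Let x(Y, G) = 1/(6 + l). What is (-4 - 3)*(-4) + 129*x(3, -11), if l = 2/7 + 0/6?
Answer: 2135/44 ≈ 48.523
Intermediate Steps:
l = 2/7 (l = 2*(⅐) + 0*(⅙) = 2/7 + 0 = 2/7 ≈ 0.28571)
x(Y, G) = 7/44 (x(Y, G) = 1/(6 + 2/7) = 1/(44/7) = 7/44)
(-4 - 3)*(-4) + 129*x(3, -11) = (-4 - 3)*(-4) + 129*(7/44) = -7*(-4) + 903/44 = 28 + 903/44 = 2135/44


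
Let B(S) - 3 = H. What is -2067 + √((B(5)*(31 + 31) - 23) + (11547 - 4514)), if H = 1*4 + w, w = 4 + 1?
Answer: -2067 + √7754 ≈ -1978.9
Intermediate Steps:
w = 5
H = 9 (H = 1*4 + 5 = 4 + 5 = 9)
B(S) = 12 (B(S) = 3 + 9 = 12)
-2067 + √((B(5)*(31 + 31) - 23) + (11547 - 4514)) = -2067 + √((12*(31 + 31) - 23) + (11547 - 4514)) = -2067 + √((12*62 - 23) + 7033) = -2067 + √((744 - 23) + 7033) = -2067 + √(721 + 7033) = -2067 + √7754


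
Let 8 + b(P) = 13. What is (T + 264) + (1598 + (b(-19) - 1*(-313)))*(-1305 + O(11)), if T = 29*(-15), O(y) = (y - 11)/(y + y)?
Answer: -2500551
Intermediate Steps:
b(P) = 5 (b(P) = -8 + 13 = 5)
O(y) = (-11 + y)/(2*y) (O(y) = (-11 + y)/((2*y)) = (-11 + y)*(1/(2*y)) = (-11 + y)/(2*y))
T = -435
(T + 264) + (1598 + (b(-19) - 1*(-313)))*(-1305 + O(11)) = (-435 + 264) + (1598 + (5 - 1*(-313)))*(-1305 + (½)*(-11 + 11)/11) = -171 + (1598 + (5 + 313))*(-1305 + (½)*(1/11)*0) = -171 + (1598 + 318)*(-1305 + 0) = -171 + 1916*(-1305) = -171 - 2500380 = -2500551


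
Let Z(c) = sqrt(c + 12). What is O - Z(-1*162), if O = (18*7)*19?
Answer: 2394 - 5*I*sqrt(6) ≈ 2394.0 - 12.247*I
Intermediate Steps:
Z(c) = sqrt(12 + c)
O = 2394 (O = 126*19 = 2394)
O - Z(-1*162) = 2394 - sqrt(12 - 1*162) = 2394 - sqrt(12 - 162) = 2394 - sqrt(-150) = 2394 - 5*I*sqrt(6)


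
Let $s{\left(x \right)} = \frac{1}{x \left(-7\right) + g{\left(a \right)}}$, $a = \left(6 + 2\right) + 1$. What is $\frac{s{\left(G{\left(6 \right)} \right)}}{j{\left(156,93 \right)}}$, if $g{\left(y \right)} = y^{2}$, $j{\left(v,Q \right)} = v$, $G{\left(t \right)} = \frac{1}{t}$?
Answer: $\frac{1}{12454} \approx 8.0295 \cdot 10^{-5}$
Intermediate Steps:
$a = 9$ ($a = 8 + 1 = 9$)
$s{\left(x \right)} = \frac{1}{81 - 7 x}$ ($s{\left(x \right)} = \frac{1}{x \left(-7\right) + 9^{2}} = \frac{1}{- 7 x + 81} = \frac{1}{81 - 7 x}$)
$\frac{s{\left(G{\left(6 \right)} \right)}}{j{\left(156,93 \right)}} = \frac{\left(-1\right) \frac{1}{-81 + \frac{7}{6}}}{156} = - \frac{1}{-81 + 7 \cdot \frac{1}{6}} \cdot \frac{1}{156} = - \frac{1}{-81 + \frac{7}{6}} \cdot \frac{1}{156} = - \frac{1}{- \frac{479}{6}} \cdot \frac{1}{156} = \left(-1\right) \left(- \frac{6}{479}\right) \frac{1}{156} = \frac{6}{479} \cdot \frac{1}{156} = \frac{1}{12454}$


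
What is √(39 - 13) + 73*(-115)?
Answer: -8395 + √26 ≈ -8389.9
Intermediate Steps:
√(39 - 13) + 73*(-115) = √26 - 8395 = -8395 + √26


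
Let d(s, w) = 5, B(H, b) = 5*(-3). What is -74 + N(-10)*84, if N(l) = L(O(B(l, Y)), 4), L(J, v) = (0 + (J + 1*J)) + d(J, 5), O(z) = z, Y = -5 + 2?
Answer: -2174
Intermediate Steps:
Y = -3
B(H, b) = -15
L(J, v) = 5 + 2*J (L(J, v) = (0 + (J + 1*J)) + 5 = (0 + (J + J)) + 5 = (0 + 2*J) + 5 = 2*J + 5 = 5 + 2*J)
N(l) = -25 (N(l) = 5 + 2*(-15) = 5 - 30 = -25)
-74 + N(-10)*84 = -74 - 25*84 = -74 - 2100 = -2174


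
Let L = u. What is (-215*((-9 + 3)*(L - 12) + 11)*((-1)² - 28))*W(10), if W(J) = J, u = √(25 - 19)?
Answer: 4818150 - 348300*√6 ≈ 3.9650e+6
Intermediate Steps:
u = √6 ≈ 2.4495
L = √6 ≈ 2.4495
(-215*((-9 + 3)*(L - 12) + 11)*((-1)² - 28))*W(10) = -215*((-9 + 3)*(√6 - 12) + 11)*((-1)² - 28)*10 = -215*(-6*(-12 + √6) + 11)*(1 - 28)*10 = -215*((72 - 6*√6) + 11)*(-27)*10 = -215*(83 - 6*√6)*(-27)*10 = -215*(-2241 + 162*√6)*10 = (481815 - 34830*√6)*10 = 4818150 - 348300*√6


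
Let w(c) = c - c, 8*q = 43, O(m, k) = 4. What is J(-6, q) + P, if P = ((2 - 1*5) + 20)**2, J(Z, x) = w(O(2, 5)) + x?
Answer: 2355/8 ≈ 294.38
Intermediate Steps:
q = 43/8 (q = (1/8)*43 = 43/8 ≈ 5.3750)
w(c) = 0
J(Z, x) = x (J(Z, x) = 0 + x = x)
P = 289 (P = ((2 - 5) + 20)**2 = (-3 + 20)**2 = 17**2 = 289)
J(-6, q) + P = 43/8 + 289 = 2355/8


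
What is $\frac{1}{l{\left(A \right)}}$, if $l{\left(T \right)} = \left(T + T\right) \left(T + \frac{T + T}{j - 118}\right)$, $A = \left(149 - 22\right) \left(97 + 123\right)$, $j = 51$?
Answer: $\frac{67}{101483668000} \approx 6.602 \cdot 10^{-10}$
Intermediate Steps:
$A = 27940$ ($A = 127 \cdot 220 = 27940$)
$l{\left(T \right)} = \frac{130 T^{2}}{67}$ ($l{\left(T \right)} = \left(T + T\right) \left(T + \frac{T + T}{51 - 118}\right) = 2 T \left(T + \frac{2 T}{-67}\right) = 2 T \left(T + 2 T \left(- \frac{1}{67}\right)\right) = 2 T \left(T - \frac{2 T}{67}\right) = 2 T \frac{65 T}{67} = \frac{130 T^{2}}{67}$)
$\frac{1}{l{\left(A \right)}} = \frac{1}{\frac{130}{67} \cdot 27940^{2}} = \frac{1}{\frac{130}{67} \cdot 780643600} = \frac{1}{\frac{101483668000}{67}} = \frac{67}{101483668000}$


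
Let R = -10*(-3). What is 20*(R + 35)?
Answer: 1300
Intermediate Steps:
R = 30
20*(R + 35) = 20*(30 + 35) = 20*65 = 1300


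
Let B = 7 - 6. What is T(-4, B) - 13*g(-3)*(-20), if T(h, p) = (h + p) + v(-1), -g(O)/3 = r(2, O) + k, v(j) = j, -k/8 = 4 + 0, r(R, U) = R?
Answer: 23396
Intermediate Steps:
k = -32 (k = -8*(4 + 0) = -8*4 = -32)
B = 1
g(O) = 90 (g(O) = -3*(2 - 32) = -3*(-30) = 90)
T(h, p) = -1 + h + p (T(h, p) = (h + p) - 1 = -1 + h + p)
T(-4, B) - 13*g(-3)*(-20) = (-1 - 4 + 1) - 13*90*(-20) = -4 - 1170*(-20) = -4 + 23400 = 23396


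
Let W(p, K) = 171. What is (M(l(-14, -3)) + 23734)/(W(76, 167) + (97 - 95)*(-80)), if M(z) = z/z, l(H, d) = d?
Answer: 23735/11 ≈ 2157.7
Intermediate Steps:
M(z) = 1
(M(l(-14, -3)) + 23734)/(W(76, 167) + (97 - 95)*(-80)) = (1 + 23734)/(171 + (97 - 95)*(-80)) = 23735/(171 + 2*(-80)) = 23735/(171 - 160) = 23735/11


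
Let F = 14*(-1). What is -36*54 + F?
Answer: -1958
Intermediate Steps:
F = -14
-36*54 + F = -36*54 - 14 = -1944 - 14 = -1958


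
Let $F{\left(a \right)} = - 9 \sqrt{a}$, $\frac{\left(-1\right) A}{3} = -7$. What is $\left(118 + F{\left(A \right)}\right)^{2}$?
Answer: $15625 - 2124 \sqrt{21} \approx 5891.6$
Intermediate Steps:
$A = 21$ ($A = \left(-3\right) \left(-7\right) = 21$)
$\left(118 + F{\left(A \right)}\right)^{2} = \left(118 - 9 \sqrt{21}\right)^{2}$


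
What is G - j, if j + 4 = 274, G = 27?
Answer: -243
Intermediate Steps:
j = 270 (j = -4 + 274 = 270)
G - j = 27 - 1*270 = 27 - 270 = -243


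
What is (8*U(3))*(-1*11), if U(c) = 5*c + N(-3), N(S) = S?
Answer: -1056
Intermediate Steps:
U(c) = -3 + 5*c (U(c) = 5*c - 3 = -3 + 5*c)
(8*U(3))*(-1*11) = (8*(-3 + 5*3))*(-1*11) = (8*(-3 + 15))*(-11) = (8*12)*(-11) = 96*(-11) = -1056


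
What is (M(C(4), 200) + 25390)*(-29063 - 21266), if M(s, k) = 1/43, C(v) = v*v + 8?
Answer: -54947742659/43 ≈ -1.2779e+9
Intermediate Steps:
C(v) = 8 + v**2 (C(v) = v**2 + 8 = 8 + v**2)
M(s, k) = 1/43
(M(C(4), 200) + 25390)*(-29063 - 21266) = (1/43 + 25390)*(-29063 - 21266) = (1091771/43)*(-50329) = -54947742659/43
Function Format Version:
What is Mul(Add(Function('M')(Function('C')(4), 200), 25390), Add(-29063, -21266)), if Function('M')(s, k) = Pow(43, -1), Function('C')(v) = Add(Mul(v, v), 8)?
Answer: Rational(-54947742659, 43) ≈ -1.2779e+9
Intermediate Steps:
Function('C')(v) = Add(8, Pow(v, 2)) (Function('C')(v) = Add(Pow(v, 2), 8) = Add(8, Pow(v, 2)))
Function('M')(s, k) = Rational(1, 43)
Mul(Add(Function('M')(Function('C')(4), 200), 25390), Add(-29063, -21266)) = Mul(Add(Rational(1, 43), 25390), Add(-29063, -21266)) = Mul(Rational(1091771, 43), -50329) = Rational(-54947742659, 43)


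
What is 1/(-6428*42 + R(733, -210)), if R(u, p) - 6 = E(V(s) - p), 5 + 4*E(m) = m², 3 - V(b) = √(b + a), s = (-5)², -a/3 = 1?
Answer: -1034494/267543460891 + 426*√22/267543460891 ≈ -3.8592e-6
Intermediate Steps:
a = -3 (a = -3*1 = -3)
s = 25
V(b) = 3 - √(-3 + b) (V(b) = 3 - √(b - 3) = 3 - √(-3 + b))
E(m) = -5/4 + m²/4
R(u, p) = 19/4 + (3 - p - √22)²/4 (R(u, p) = 6 + (-5/4 + ((3 - √(-3 + 25)) - p)²/4) = 6 + (-5/4 + ((3 - √22) - p)²/4) = 6 + (-5/4 + (3 - p - √22)²/4) = 19/4 + (3 - p - √22)²/4)
1/(-6428*42 + R(733, -210)) = 1/(-6428*42 + (19/4 + (-3 - 210 + √22)²/4)) = 1/(-269976 + (19/4 + (-213 + √22)²/4)) = 1/(-1079885/4 + (-213 + √22)²/4)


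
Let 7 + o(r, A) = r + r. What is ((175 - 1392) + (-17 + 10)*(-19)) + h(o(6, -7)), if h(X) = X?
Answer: -1079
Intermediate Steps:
o(r, A) = -7 + 2*r (o(r, A) = -7 + (r + r) = -7 + 2*r)
((175 - 1392) + (-17 + 10)*(-19)) + h(o(6, -7)) = ((175 - 1392) + (-17 + 10)*(-19)) + (-7 + 2*6) = (-1217 - 7*(-19)) + (-7 + 12) = (-1217 + 133) + 5 = -1084 + 5 = -1079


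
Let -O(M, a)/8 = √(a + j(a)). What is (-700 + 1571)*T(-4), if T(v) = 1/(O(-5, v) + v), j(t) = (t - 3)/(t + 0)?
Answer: -871/40 + 2613*I/40 ≈ -21.775 + 65.325*I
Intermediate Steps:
j(t) = (-3 + t)/t
O(M, a) = -8*√(a + (-3 + a)/a)
T(v) = 1/(v - 8*√(1 + v - 3/v)) (T(v) = 1/(-8*√(1 + v - 3/v) + v) = 1/(v - 8*√(1 + v - 3/v)))
(-700 + 1571)*T(-4) = (-700 + 1571)/(-4 - 8*√(1 - 4 - 3/(-4))) = 871/(-4 - 8*√(1 - 4 - 3*(-¼))) = 871/(-4 - 8*√(1 - 4 + ¾)) = 871/(-4 - 12*I) = 871*((-4 + 12*I)/160) = 871*(-4 + 12*I)/160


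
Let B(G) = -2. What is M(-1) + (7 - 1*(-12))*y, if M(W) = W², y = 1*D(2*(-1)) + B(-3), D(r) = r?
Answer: -75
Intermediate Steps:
y = -4 (y = 1*(2*(-1)) - 2 = 1*(-2) - 2 = -2 - 2 = -4)
M(-1) + (7 - 1*(-12))*y = (-1)² + (7 - 1*(-12))*(-4) = 1 + (7 + 12)*(-4) = 1 + 19*(-4) = 1 - 76 = -75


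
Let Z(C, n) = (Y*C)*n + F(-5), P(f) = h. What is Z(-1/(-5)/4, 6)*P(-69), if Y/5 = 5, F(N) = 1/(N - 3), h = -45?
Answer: -2655/8 ≈ -331.88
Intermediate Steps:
F(N) = 1/(-3 + N)
Y = 25 (Y = 5*5 = 25)
P(f) = -45
Z(C, n) = -⅛ + 25*C*n (Z(C, n) = (25*C)*n + 1/(-3 - 5) = 25*C*n + 1/(-8) = 25*C*n - ⅛ = -⅛ + 25*C*n)
Z(-1/(-5)/4, 6)*P(-69) = (-⅛ + 25*(-1/(-5)/4)*6)*(-45) = (-⅛ + 25*(-1*(-⅕)*(¼))*6)*(-45) = (-⅛ + 25*((⅕)*(¼))*6)*(-45) = (-⅛ + 25*(1/20)*6)*(-45) = (-⅛ + 15/2)*(-45) = (59/8)*(-45) = -2655/8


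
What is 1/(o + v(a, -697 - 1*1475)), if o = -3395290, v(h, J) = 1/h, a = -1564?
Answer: -1564/5310233561 ≈ -2.9453e-7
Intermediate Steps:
1/(o + v(a, -697 - 1*1475)) = 1/(-3395290 + 1/(-1564)) = 1/(-3395290 - 1/1564) = 1/(-5310233561/1564) = -1564/5310233561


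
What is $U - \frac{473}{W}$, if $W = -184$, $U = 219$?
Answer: $\frac{40769}{184} \approx 221.57$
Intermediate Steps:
$U - \frac{473}{W} = 219 - \frac{473}{-184} = 219 - 473 \left(- \frac{1}{184}\right) = 219 - - \frac{473}{184} = 219 + \frac{473}{184} = \frac{40769}{184}$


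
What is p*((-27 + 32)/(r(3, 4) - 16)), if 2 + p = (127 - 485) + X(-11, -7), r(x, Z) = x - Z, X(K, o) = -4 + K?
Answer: 1875/17 ≈ 110.29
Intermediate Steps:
p = -375 (p = -2 + ((127 - 485) + (-4 - 11)) = -2 + (-358 - 15) = -2 - 373 = -375)
p*((-27 + 32)/(r(3, 4) - 16)) = -375*(-27 + 32)/((3 - 1*4) - 16) = -1875/((3 - 4) - 16) = -1875/(-1 - 16) = -1875/(-17) = -1875*(-1)/17 = -375*(-5/17) = 1875/17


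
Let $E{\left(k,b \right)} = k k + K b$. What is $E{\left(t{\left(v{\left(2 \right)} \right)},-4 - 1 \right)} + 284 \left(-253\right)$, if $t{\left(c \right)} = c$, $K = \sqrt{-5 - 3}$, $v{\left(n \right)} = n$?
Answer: $-71848 - 10 i \sqrt{2} \approx -71848.0 - 14.142 i$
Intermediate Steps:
$K = 2 i \sqrt{2}$ ($K = \sqrt{-8} = 2 i \sqrt{2} \approx 2.8284 i$)
$E{\left(k,b \right)} = k^{2} + 2 i b \sqrt{2}$ ($E{\left(k,b \right)} = k k + 2 i \sqrt{2} b = k^{2} + 2 i b \sqrt{2}$)
$E{\left(t{\left(v{\left(2 \right)} \right)},-4 - 1 \right)} + 284 \left(-253\right) = \left(2^{2} + 2 i \left(-4 - 1\right) \sqrt{2}\right) + 284 \left(-253\right) = \left(4 + 2 i \left(-4 - 1\right) \sqrt{2}\right) - 71852 = \left(4 + 2 i \left(-5\right) \sqrt{2}\right) - 71852 = \left(4 - 10 i \sqrt{2}\right) - 71852 = -71848 - 10 i \sqrt{2}$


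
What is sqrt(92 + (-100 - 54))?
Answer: I*sqrt(62) ≈ 7.874*I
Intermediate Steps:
sqrt(92 + (-100 - 54)) = sqrt(92 - 154) = sqrt(-62) = I*sqrt(62)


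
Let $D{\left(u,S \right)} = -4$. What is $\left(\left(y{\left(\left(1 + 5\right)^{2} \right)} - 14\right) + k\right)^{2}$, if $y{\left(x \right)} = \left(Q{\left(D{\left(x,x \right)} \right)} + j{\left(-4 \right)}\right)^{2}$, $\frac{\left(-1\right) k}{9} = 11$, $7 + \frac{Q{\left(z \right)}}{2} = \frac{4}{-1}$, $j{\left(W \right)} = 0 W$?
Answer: $137641$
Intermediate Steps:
$j{\left(W \right)} = 0$
$Q{\left(z \right)} = -22$ ($Q{\left(z \right)} = -14 + 2 \frac{4}{-1} = -14 + 2 \cdot 4 \left(-1\right) = -14 + 2 \left(-4\right) = -14 - 8 = -22$)
$k = -99$ ($k = \left(-9\right) 11 = -99$)
$y{\left(x \right)} = 484$ ($y{\left(x \right)} = \left(-22 + 0\right)^{2} = \left(-22\right)^{2} = 484$)
$\left(\left(y{\left(\left(1 + 5\right)^{2} \right)} - 14\right) + k\right)^{2} = \left(\left(484 - 14\right) - 99\right)^{2} = \left(470 - 99\right)^{2} = 371^{2} = 137641$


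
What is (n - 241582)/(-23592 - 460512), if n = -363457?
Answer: 605039/484104 ≈ 1.2498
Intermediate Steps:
(n - 241582)/(-23592 - 460512) = (-363457 - 241582)/(-23592 - 460512) = -605039/(-484104) = -605039*(-1/484104) = 605039/484104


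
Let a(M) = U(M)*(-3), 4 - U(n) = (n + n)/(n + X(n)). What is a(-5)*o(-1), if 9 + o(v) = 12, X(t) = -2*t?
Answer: -54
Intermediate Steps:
o(v) = 3 (o(v) = -9 + 12 = 3)
U(n) = 6 (U(n) = 4 - (n + n)/(n - 2*n) = 4 - 2*n/((-n)) = 4 - 2*n*(-1/n) = 4 - 1*(-2) = 4 + 2 = 6)
a(M) = -18 (a(M) = 6*(-3) = -18)
a(-5)*o(-1) = -18*3 = -54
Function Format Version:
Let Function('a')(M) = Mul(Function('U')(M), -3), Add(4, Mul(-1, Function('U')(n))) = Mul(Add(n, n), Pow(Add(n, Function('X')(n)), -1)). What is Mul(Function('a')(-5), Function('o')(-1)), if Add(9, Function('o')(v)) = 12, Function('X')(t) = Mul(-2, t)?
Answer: -54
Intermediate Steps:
Function('o')(v) = 3 (Function('o')(v) = Add(-9, 12) = 3)
Function('U')(n) = 6 (Function('U')(n) = Add(4, Mul(-1, Mul(Add(n, n), Pow(Add(n, Mul(-2, n)), -1)))) = Add(4, Mul(-1, Mul(Mul(2, n), Pow(Mul(-1, n), -1)))) = Add(4, Mul(-1, Mul(Mul(2, n), Mul(-1, Pow(n, -1))))) = Add(4, Mul(-1, -2)) = Add(4, 2) = 6)
Function('a')(M) = -18 (Function('a')(M) = Mul(6, -3) = -18)
Mul(Function('a')(-5), Function('o')(-1)) = Mul(-18, 3) = -54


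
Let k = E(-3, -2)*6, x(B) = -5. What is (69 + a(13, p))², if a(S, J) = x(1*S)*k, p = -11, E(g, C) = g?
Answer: 25281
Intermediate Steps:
k = -18 (k = -3*6 = -18)
a(S, J) = 90 (a(S, J) = -5*(-18) = 90)
(69 + a(13, p))² = (69 + 90)² = 159² = 25281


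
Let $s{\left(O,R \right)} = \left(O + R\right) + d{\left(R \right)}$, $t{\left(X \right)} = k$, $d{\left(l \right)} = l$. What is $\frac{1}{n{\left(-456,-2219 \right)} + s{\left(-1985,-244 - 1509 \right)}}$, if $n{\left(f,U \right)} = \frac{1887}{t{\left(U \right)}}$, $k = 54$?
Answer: $- \frac{18}{98209} \approx -0.00018328$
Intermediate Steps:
$t{\left(X \right)} = 54$
$s{\left(O,R \right)} = O + 2 R$ ($s{\left(O,R \right)} = \left(O + R\right) + R = O + 2 R$)
$n{\left(f,U \right)} = \frac{629}{18}$ ($n{\left(f,U \right)} = \frac{1887}{54} = 1887 \cdot \frac{1}{54} = \frac{629}{18}$)
$\frac{1}{n{\left(-456,-2219 \right)} + s{\left(-1985,-244 - 1509 \right)}} = \frac{1}{\frac{629}{18} + \left(-1985 + 2 \left(-244 - 1509\right)\right)} = \frac{1}{\frac{629}{18} + \left(-1985 + 2 \left(-1753\right)\right)} = \frac{1}{\frac{629}{18} - 5491} = \frac{1}{- \frac{98209}{18}} = - \frac{18}{98209}$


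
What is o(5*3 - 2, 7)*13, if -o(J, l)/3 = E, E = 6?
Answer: -234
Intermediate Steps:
o(J, l) = -18 (o(J, l) = -3*6 = -18)
o(5*3 - 2, 7)*13 = -18*13 = -234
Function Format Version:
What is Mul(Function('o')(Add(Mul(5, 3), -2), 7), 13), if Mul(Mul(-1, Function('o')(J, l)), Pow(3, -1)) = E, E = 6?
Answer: -234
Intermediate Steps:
Function('o')(J, l) = -18 (Function('o')(J, l) = Mul(-3, 6) = -18)
Mul(Function('o')(Add(Mul(5, 3), -2), 7), 13) = Mul(-18, 13) = -234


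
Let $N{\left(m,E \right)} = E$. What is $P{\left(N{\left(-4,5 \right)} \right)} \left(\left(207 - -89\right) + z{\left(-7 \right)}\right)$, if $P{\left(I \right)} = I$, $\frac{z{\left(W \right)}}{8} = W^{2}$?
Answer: $3440$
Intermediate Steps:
$z{\left(W \right)} = 8 W^{2}$
$P{\left(N{\left(-4,5 \right)} \right)} \left(\left(207 - -89\right) + z{\left(-7 \right)}\right) = 5 \left(\left(207 - -89\right) + 8 \left(-7\right)^{2}\right) = 5 \left(\left(207 + 89\right) + 8 \cdot 49\right) = 5 \left(296 + 392\right) = 5 \cdot 688 = 3440$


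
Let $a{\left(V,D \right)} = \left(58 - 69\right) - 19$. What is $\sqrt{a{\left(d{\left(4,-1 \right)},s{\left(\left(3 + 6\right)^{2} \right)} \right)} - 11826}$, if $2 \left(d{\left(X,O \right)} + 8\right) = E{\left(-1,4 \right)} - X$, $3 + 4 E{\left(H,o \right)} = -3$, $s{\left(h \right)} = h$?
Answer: $4 i \sqrt{741} \approx 108.89 i$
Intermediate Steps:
$E{\left(H,o \right)} = - \frac{3}{2}$ ($E{\left(H,o \right)} = - \frac{3}{4} + \frac{1}{4} \left(-3\right) = - \frac{3}{4} - \frac{3}{4} = - \frac{3}{2}$)
$d{\left(X,O \right)} = - \frac{35}{4} - \frac{X}{2}$ ($d{\left(X,O \right)} = -8 + \frac{- \frac{3}{2} - X}{2} = -8 - \left(\frac{3}{4} + \frac{X}{2}\right) = - \frac{35}{4} - \frac{X}{2}$)
$a{\left(V,D \right)} = -30$ ($a{\left(V,D \right)} = -11 - 19 = -30$)
$\sqrt{a{\left(d{\left(4,-1 \right)},s{\left(\left(3 + 6\right)^{2} \right)} \right)} - 11826} = \sqrt{-30 - 11826} = \sqrt{-11856} = 4 i \sqrt{741}$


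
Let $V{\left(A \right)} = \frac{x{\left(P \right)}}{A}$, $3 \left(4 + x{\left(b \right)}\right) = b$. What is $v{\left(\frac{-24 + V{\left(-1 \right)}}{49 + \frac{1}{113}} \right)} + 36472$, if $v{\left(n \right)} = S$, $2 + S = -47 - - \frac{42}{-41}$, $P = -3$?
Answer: $\frac{1493301}{41} \approx 36422.0$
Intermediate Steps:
$x{\left(b \right)} = -4 + \frac{b}{3}$
$V{\left(A \right)} = - \frac{5}{A}$ ($V{\left(A \right)} = \frac{-4 + \frac{1}{3} \left(-3\right)}{A} = \frac{-4 - 1}{A} = - \frac{5}{A}$)
$S = - \frac{2051}{41}$ ($S = -2 - \left(47 - \frac{42}{-41}\right) = -2 - \left(47 - - \frac{42}{41}\right) = -2 - \frac{1969}{41} = - \frac{2051}{41} \approx -50.024$)
$v{\left(n \right)} = - \frac{2051}{41}$
$v{\left(\frac{-24 + V{\left(-1 \right)}}{49 + \frac{1}{113}} \right)} + 36472 = - \frac{2051}{41} + 36472 = \frac{1493301}{41}$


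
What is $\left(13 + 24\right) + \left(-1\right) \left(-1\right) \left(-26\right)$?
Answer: $11$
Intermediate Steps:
$\left(13 + 24\right) + \left(-1\right) \left(-1\right) \left(-26\right) = 37 + 1 \left(-26\right) = 37 - 26 = 11$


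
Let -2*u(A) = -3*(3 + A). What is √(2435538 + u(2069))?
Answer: √2438646 ≈ 1561.6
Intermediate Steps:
u(A) = 9/2 + 3*A/2 (u(A) = -(-3)*(3 + A)/2 = -(-9 - 3*A)/2 = 9/2 + 3*A/2)
√(2435538 + u(2069)) = √(2435538 + (9/2 + (3/2)*2069)) = √(2435538 + (9/2 + 6207/2)) = √(2435538 + 3108) = √2438646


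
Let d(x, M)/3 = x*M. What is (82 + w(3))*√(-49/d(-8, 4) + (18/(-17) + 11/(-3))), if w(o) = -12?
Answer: 35*I*√77962/68 ≈ 143.71*I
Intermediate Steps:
d(x, M) = 3*M*x (d(x, M) = 3*(x*M) = 3*(M*x) = 3*M*x)
(82 + w(3))*√(-49/d(-8, 4) + (18/(-17) + 11/(-3))) = (82 - 12)*√(-49/(3*4*(-8)) + (18/(-17) + 11/(-3))) = 70*√(-49/(-96) + (18*(-1/17) + 11*(-⅓))) = 70*√(-49*(-1/96) + (-18/17 - 11/3)) = 70*√(49/96 - 241/51) = 70*√(-2293/544) = 70*(I*√77962/136) = 35*I*√77962/68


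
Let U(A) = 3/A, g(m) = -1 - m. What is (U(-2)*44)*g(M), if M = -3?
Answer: -132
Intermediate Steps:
(U(-2)*44)*g(M) = ((3/(-2))*44)*(-1 - 1*(-3)) = ((3*(-½))*44)*(-1 + 3) = -3/2*44*2 = -66*2 = -132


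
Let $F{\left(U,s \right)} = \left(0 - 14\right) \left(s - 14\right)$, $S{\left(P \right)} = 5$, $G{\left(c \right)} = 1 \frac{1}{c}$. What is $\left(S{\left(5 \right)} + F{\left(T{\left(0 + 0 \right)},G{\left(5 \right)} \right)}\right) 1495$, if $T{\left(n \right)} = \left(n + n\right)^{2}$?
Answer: $296309$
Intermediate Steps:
$G{\left(c \right)} = \frac{1}{c}$
$T{\left(n \right)} = 4 n^{2}$ ($T{\left(n \right)} = \left(2 n\right)^{2} = 4 n^{2}$)
$F{\left(U,s \right)} = 196 - 14 s$ ($F{\left(U,s \right)} = - 14 \left(-14 + s\right) = 196 - 14 s$)
$\left(S{\left(5 \right)} + F{\left(T{\left(0 + 0 \right)},G{\left(5 \right)} \right)}\right) 1495 = \left(5 + \left(196 - \frac{14}{5}\right)\right) 1495 = \left(5 + \frac{966}{5}\right) 1495 = \frac{991}{5} \cdot 1495 = 296309$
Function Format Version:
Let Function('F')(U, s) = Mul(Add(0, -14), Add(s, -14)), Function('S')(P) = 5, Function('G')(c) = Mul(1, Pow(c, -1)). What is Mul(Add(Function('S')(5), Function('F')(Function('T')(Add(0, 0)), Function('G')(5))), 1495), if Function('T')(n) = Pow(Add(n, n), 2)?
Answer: 296309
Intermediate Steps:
Function('G')(c) = Pow(c, -1)
Function('T')(n) = Mul(4, Pow(n, 2)) (Function('T')(n) = Pow(Mul(2, n), 2) = Mul(4, Pow(n, 2)))
Function('F')(U, s) = Add(196, Mul(-14, s)) (Function('F')(U, s) = Mul(-14, Add(-14, s)) = Add(196, Mul(-14, s)))
Mul(Add(Function('S')(5), Function('F')(Function('T')(Add(0, 0)), Function('G')(5))), 1495) = Mul(Add(5, Add(196, Mul(-14, Pow(5, -1)))), 1495) = Mul(Add(5, Add(196, Mul(-14, Rational(1, 5)))), 1495) = Mul(Add(5, Add(196, Rational(-14, 5))), 1495) = Mul(Add(5, Rational(966, 5)), 1495) = Mul(Rational(991, 5), 1495) = 296309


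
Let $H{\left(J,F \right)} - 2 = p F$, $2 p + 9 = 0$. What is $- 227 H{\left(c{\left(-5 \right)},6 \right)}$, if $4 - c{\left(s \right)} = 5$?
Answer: $5675$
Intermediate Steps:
$p = - \frac{9}{2}$ ($p = - \frac{9}{2} + \frac{1}{2} \cdot 0 = - \frac{9}{2} + 0 = - \frac{9}{2} \approx -4.5$)
$c{\left(s \right)} = -1$ ($c{\left(s \right)} = 4 - 5 = -1$)
$H{\left(J,F \right)} = 2 - \frac{9 F}{2}$
$- 227 H{\left(c{\left(-5 \right)},6 \right)} = - 227 \left(2 - 27\right) = \left(-227\right) \left(-25\right) = 5675$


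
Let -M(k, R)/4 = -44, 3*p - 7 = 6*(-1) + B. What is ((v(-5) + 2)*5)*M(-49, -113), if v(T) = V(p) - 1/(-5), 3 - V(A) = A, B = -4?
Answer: 5456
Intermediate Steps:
p = -1 (p = 7/3 + (6*(-1) - 4)/3 = 7/3 + (-6 - 4)/3 = 7/3 + (⅓)*(-10) = 7/3 - 10/3 = -1)
M(k, R) = 176 (M(k, R) = -4*(-44) = 176)
V(A) = 3 - A
v(T) = 21/5 (v(T) = (3 - 1*(-1)) - 1/(-5) = (3 + 1) - 1*(-⅕) = 4 + ⅕ = 21/5)
((v(-5) + 2)*5)*M(-49, -113) = ((21/5 + 2)*5)*176 = ((31/5)*5)*176 = 31*176 = 5456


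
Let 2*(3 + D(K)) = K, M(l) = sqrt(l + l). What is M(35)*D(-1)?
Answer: -7*sqrt(70)/2 ≈ -29.283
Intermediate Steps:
M(l) = sqrt(2)*sqrt(l) (M(l) = sqrt(2*l) = sqrt(2)*sqrt(l))
D(K) = -3 + K/2
M(35)*D(-1) = (sqrt(2)*sqrt(35))*(-3 + (1/2)*(-1)) = sqrt(70)*(-3 - 1/2) = sqrt(70)*(-7/2) = -7*sqrt(70)/2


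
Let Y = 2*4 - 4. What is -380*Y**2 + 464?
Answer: -5616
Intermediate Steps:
Y = 4 (Y = 8 - 4 = 4)
-380*Y**2 + 464 = -380*4**2 + 464 = -380*16 + 464 = -6080 + 464 = -5616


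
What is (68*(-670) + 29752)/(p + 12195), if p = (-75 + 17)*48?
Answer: -15808/9411 ≈ -1.6797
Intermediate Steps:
p = -2784 (p = -58*48 = -2784)
(68*(-670) + 29752)/(p + 12195) = (68*(-670) + 29752)/(-2784 + 12195) = (-45560 + 29752)/9411 = -15808*1/9411 = -15808/9411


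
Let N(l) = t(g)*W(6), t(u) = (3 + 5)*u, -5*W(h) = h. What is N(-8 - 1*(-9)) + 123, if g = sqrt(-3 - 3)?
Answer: 123 - 48*I*sqrt(6)/5 ≈ 123.0 - 23.515*I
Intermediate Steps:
W(h) = -h/5
g = I*sqrt(6) (g = sqrt(-6) = I*sqrt(6) ≈ 2.4495*I)
t(u) = 8*u
N(l) = -48*I*sqrt(6)/5 (N(l) = (8*(I*sqrt(6)))*(-1/5*6) = (8*I*sqrt(6))*(-6/5) = -48*I*sqrt(6)/5)
N(-8 - 1*(-9)) + 123 = -48*I*sqrt(6)/5 + 123 = 123 - 48*I*sqrt(6)/5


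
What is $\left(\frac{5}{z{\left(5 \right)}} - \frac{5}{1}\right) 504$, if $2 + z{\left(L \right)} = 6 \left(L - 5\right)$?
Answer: $-3780$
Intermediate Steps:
$z{\left(L \right)} = -32 + 6 L$ ($z{\left(L \right)} = -2 + 6 \left(L - 5\right) = -2 + 6 \left(-5 + L\right) = -2 + \left(-30 + 6 L\right) = -32 + 6 L$)
$\left(\frac{5}{z{\left(5 \right)}} - \frac{5}{1}\right) 504 = \left(\frac{5}{-32 + 6 \cdot 5} - \frac{5}{1}\right) 504 = \left(\frac{5}{-32 + 30} - 5\right) 504 = \left(\frac{5}{-2} - 5\right) 504 = \left(5 \left(- \frac{1}{2}\right) - 5\right) 504 = \left(- \frac{5}{2} - 5\right) 504 = \left(- \frac{15}{2}\right) 504 = -3780$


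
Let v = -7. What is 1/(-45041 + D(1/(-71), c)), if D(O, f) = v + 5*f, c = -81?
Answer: -1/45453 ≈ -2.2001e-5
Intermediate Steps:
D(O, f) = -7 + 5*f
1/(-45041 + D(1/(-71), c)) = 1/(-45041 + (-7 + 5*(-81))) = 1/(-45041 + (-7 - 405)) = 1/(-45041 - 412) = 1/(-45453) = -1/45453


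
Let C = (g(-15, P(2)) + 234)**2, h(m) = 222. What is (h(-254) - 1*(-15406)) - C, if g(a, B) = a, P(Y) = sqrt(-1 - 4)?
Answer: -32333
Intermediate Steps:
P(Y) = I*sqrt(5) (P(Y) = sqrt(-5) = I*sqrt(5))
C = 47961 (C = (-15 + 234)**2 = 219**2 = 47961)
(h(-254) - 1*(-15406)) - C = (222 - 1*(-15406)) - 1*47961 = (222 + 15406) - 47961 = 15628 - 47961 = -32333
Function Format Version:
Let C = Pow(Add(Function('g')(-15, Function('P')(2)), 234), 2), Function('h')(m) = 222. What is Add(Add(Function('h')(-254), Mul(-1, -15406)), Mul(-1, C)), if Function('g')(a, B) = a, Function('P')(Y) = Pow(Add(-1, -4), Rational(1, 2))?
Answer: -32333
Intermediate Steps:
Function('P')(Y) = Mul(I, Pow(5, Rational(1, 2))) (Function('P')(Y) = Pow(-5, Rational(1, 2)) = Mul(I, Pow(5, Rational(1, 2))))
C = 47961 (C = Pow(Add(-15, 234), 2) = Pow(219, 2) = 47961)
Add(Add(Function('h')(-254), Mul(-1, -15406)), Mul(-1, C)) = Add(Add(222, Mul(-1, -15406)), Mul(-1, 47961)) = Add(Add(222, 15406), -47961) = Add(15628, -47961) = -32333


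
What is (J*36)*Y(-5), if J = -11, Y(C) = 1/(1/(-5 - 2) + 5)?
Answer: -1386/17 ≈ -81.529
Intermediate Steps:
Y(C) = 7/34 (Y(C) = 1/(1/(-7) + 5) = 1/(-1/7 + 5) = 1/(34/7) = 7/34)
(J*36)*Y(-5) = -11*36*(7/34) = -396*7/34 = -1386/17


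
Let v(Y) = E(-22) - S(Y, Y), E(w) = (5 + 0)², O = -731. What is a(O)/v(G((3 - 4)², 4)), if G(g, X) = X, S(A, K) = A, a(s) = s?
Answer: -731/21 ≈ -34.810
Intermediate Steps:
E(w) = 25 (E(w) = 5² = 25)
v(Y) = 25 - Y
a(O)/v(G((3 - 4)², 4)) = -731/(25 - 1*4) = -731/(25 - 4) = -731/21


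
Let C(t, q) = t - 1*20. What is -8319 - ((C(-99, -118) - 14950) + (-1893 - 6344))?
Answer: 14987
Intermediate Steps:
C(t, q) = -20 + t (C(t, q) = t - 20 = -20 + t)
-8319 - ((C(-99, -118) - 14950) + (-1893 - 6344)) = -8319 - (((-20 - 99) - 14950) + (-1893 - 6344)) = -8319 - ((-119 - 14950) - 8237) = -8319 - (-15069 - 8237) = -8319 - 1*(-23306) = -8319 + 23306 = 14987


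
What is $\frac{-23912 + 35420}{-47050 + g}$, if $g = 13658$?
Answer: $- \frac{2877}{8348} \approx -0.34463$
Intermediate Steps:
$\frac{-23912 + 35420}{-47050 + g} = \frac{-23912 + 35420}{-47050 + 13658} = \frac{11508}{-33392} = 11508 \left(- \frac{1}{33392}\right) = - \frac{2877}{8348}$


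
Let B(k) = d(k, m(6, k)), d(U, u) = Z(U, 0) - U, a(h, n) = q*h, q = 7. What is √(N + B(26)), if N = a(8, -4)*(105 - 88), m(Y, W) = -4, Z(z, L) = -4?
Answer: √922 ≈ 30.364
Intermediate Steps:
a(h, n) = 7*h
d(U, u) = -4 - U
N = 952 (N = (7*8)*(105 - 88) = 56*17 = 952)
B(k) = -4 - k
√(N + B(26)) = √(952 + (-4 - 1*26)) = √(952 + (-4 - 26)) = √(952 - 30) = √922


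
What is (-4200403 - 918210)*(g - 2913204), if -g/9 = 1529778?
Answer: 85384637887278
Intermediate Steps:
g = -13768002 (g = -9*1529778 = -13768002)
(-4200403 - 918210)*(g - 2913204) = (-4200403 - 918210)*(-13768002 - 2913204) = -5118613*(-16681206) = 85384637887278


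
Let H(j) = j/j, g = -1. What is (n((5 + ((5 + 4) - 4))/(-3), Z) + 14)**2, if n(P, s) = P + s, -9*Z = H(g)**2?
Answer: 9025/81 ≈ 111.42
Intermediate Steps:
H(j) = 1
Z = -1/9 (Z = -1/9*1**2 = -1/9*1 = -1/9 ≈ -0.11111)
(n((5 + ((5 + 4) - 4))/(-3), Z) + 14)**2 = (((5 + ((5 + 4) - 4))/(-3) - 1/9) + 14)**2 = (((5 + (9 - 4))*(-1/3) - 1/9) + 14)**2 = (((5 + 5)*(-1/3) - 1/9) + 14)**2 = ((10*(-1/3) - 1/9) + 14)**2 = ((-10/3 - 1/9) + 14)**2 = (-31/9 + 14)**2 = (95/9)**2 = 9025/81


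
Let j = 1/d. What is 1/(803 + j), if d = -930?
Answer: 930/746789 ≈ 0.0012453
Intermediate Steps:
j = -1/930 (j = 1/(-930) = -1/930 ≈ -0.0010753)
1/(803 + j) = 1/(803 - 1/930) = 1/(746789/930) = 930/746789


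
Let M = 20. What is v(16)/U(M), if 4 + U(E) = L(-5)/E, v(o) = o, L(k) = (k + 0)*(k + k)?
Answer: -32/3 ≈ -10.667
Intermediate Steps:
L(k) = 2*k**2 (L(k) = k*(2*k) = 2*k**2)
U(E) = -4 + 50/E (U(E) = -4 + (2*(-5)**2)/E = -4 + (2*25)/E = -4 + 50/E)
v(16)/U(M) = 16/(-4 + 50/20) = 16/(-4 + 50*(1/20)) = 16/(-4 + 5/2) = 16/(-3/2) = 16*(-2/3) = -32/3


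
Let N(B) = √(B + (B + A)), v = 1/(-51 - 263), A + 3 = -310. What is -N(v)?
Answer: -I*√7715294/157 ≈ -17.692*I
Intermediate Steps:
A = -313 (A = -3 - 310 = -313)
v = -1/314 (v = 1/(-314) = -1/314 ≈ -0.0031847)
N(B) = √(-313 + 2*B) (N(B) = √(B + (B - 313)) = √(B + (-313 + B)) = √(-313 + 2*B))
-N(v) = -√(-313 + 2*(-1/314)) = -√(-313 - 1/157) = -√(-49142/157) = -I*√7715294/157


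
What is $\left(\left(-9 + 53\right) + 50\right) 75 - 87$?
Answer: $6963$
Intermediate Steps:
$\left(\left(-9 + 53\right) + 50\right) 75 - 87 = \left(44 + 50\right) 75 - 87 = 94 \cdot 75 - 87 = 7050 - 87 = 6963$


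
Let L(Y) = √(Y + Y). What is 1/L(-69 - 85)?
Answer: -I*√77/154 ≈ -0.05698*I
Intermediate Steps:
L(Y) = √2*√Y (L(Y) = √(2*Y) = √2*√Y)
1/L(-69 - 85) = 1/(√2*√(-69 - 85)) = 1/(√2*√(-154)) = 1/(√2*(I*√154)) = 1/(2*I*√77) = -I*√77/154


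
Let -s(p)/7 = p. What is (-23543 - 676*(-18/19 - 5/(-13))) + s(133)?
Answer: -457778/19 ≈ -24094.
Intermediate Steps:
s(p) = -7*p
(-23543 - 676*(-18/19 - 5/(-13))) + s(133) = (-23543 - 676*(-18/19 - 5/(-13))) - 7*133 = (-23543 - 676*(-18*1/19 - 5*(-1/13))) - 931 = (-23543 - 676*(-18/19 + 5/13)) - 931 = (-23543 - 676*(-139/247)) - 931 = (-23543 + 7228/19) - 931 = -440089/19 - 931 = -457778/19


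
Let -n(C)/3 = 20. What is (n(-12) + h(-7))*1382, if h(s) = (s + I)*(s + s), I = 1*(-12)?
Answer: 284692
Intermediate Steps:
I = -12
n(C) = -60 (n(C) = -3*20 = -60)
h(s) = 2*s*(-12 + s) (h(s) = (s - 12)*(s + s) = (-12 + s)*(2*s) = 2*s*(-12 + s))
(n(-12) + h(-7))*1382 = (-60 + 2*(-7)*(-12 - 7))*1382 = (-60 + 2*(-7)*(-19))*1382 = (-60 + 266)*1382 = 206*1382 = 284692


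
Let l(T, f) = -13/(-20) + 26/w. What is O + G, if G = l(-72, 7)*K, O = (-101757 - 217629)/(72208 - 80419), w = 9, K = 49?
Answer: 104593141/492660 ≈ 212.30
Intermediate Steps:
l(T, f) = 637/180 (l(T, f) = -13/(-20) + 26/9 = -13*(-1/20) + 26*(⅑) = 13/20 + 26/9 = 637/180)
O = 106462/2737 (O = -319386/(-8211) = -319386*(-1/8211) = 106462/2737 ≈ 38.897)
G = 31213/180 (G = (637/180)*49 = 31213/180 ≈ 173.41)
O + G = 106462/2737 + 31213/180 = 104593141/492660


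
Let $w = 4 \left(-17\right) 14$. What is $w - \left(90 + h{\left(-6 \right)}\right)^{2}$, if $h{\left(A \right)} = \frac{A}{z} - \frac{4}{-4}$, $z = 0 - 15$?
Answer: $- \frac{232649}{25} \approx -9306.0$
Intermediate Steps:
$z = -15$ ($z = 0 - 15 = -15$)
$w = -952$ ($w = \left(-68\right) 14 = -952$)
$h{\left(A \right)} = 1 - \frac{A}{15}$ ($h{\left(A \right)} = \frac{A}{-15} - \frac{4}{-4} = A \left(- \frac{1}{15}\right) - -1 = - \frac{A}{15} + 1 = 1 - \frac{A}{15}$)
$w - \left(90 + h{\left(-6 \right)}\right)^{2} = -952 - \left(90 + \left(1 - - \frac{2}{5}\right)\right)^{2} = -952 - \left(90 + \left(1 + \frac{2}{5}\right)\right)^{2} = -952 - \left(90 + \frac{7}{5}\right)^{2} = -952 - \left(\frac{457}{5}\right)^{2} = -952 - \frac{208849}{25} = - \frac{232649}{25}$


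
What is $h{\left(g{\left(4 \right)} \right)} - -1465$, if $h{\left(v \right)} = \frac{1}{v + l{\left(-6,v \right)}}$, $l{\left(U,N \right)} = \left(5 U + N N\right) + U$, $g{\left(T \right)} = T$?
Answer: $\frac{23439}{16} \approx 1464.9$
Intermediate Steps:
$l{\left(U,N \right)} = N^{2} + 6 U$ ($l{\left(U,N \right)} = \left(5 U + N^{2}\right) + U = \left(N^{2} + 5 U\right) + U = N^{2} + 6 U$)
$h{\left(v \right)} = \frac{1}{-36 + v + v^{2}}$ ($h{\left(v \right)} = \frac{1}{v + \left(v^{2} + 6 \left(-6\right)\right)} = \frac{1}{v + \left(v^{2} - 36\right)} = \frac{1}{v + \left(-36 + v^{2}\right)} = \frac{1}{-36 + v + v^{2}}$)
$h{\left(g{\left(4 \right)} \right)} - -1465 = \frac{1}{-36 + 4 + 4^{2}} - -1465 = \frac{1}{-36 + 4 + 16} + 1465 = \frac{1}{-16} + 1465 = - \frac{1}{16} + 1465 = \frac{23439}{16}$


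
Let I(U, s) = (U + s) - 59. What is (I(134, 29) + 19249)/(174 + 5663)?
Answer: 19353/5837 ≈ 3.3156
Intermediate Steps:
I(U, s) = -59 + U + s
(I(134, 29) + 19249)/(174 + 5663) = ((-59 + 134 + 29) + 19249)/(174 + 5663) = (104 + 19249)/5837 = 19353*(1/5837) = 19353/5837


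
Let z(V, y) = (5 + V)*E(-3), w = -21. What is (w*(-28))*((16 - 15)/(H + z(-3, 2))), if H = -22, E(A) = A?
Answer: -21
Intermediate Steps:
z(V, y) = -15 - 3*V (z(V, y) = (5 + V)*(-3) = -15 - 3*V)
(w*(-28))*((16 - 15)/(H + z(-3, 2))) = (-21*(-28))*((16 - 15)/(-22 + (-15 - 3*(-3)))) = 588*(1/(-22 + (-15 + 9))) = 588*(1/(-22 - 6)) = 588*(1/(-28)) = 588*(1*(-1/28)) = 588*(-1/28) = -21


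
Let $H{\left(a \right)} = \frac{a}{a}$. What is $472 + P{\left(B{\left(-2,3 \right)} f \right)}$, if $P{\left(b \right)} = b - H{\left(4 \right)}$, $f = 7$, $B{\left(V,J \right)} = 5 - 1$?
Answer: $499$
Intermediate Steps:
$B{\left(V,J \right)} = 4$
$H{\left(a \right)} = 1$
$P{\left(b \right)} = -1 + b$ ($P{\left(b \right)} = b - 1 = -1 + b$)
$472 + P{\left(B{\left(-2,3 \right)} f \right)} = 472 + \left(-1 + 4 \cdot 7\right) = 472 + \left(-1 + 28\right) = 472 + 27 = 499$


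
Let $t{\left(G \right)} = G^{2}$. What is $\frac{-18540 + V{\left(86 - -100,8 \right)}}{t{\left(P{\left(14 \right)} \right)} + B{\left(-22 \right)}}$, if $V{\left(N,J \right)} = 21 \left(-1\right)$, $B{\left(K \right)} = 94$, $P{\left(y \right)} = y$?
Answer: $- \frac{18561}{290} \approx -64.003$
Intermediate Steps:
$V{\left(N,J \right)} = -21$
$\frac{-18540 + V{\left(86 - -100,8 \right)}}{t{\left(P{\left(14 \right)} \right)} + B{\left(-22 \right)}} = \frac{-18540 - 21}{14^{2} + 94} = - \frac{18561}{196 + 94} = - \frac{18561}{290}$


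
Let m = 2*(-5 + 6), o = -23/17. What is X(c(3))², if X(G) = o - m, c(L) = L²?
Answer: 3249/289 ≈ 11.242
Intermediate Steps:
o = -23/17 (o = -23*1/17 = -23/17 ≈ -1.3529)
m = 2 (m = 2*1 = 2)
X(G) = -57/17 (X(G) = -23/17 - 1*2 = -23/17 - 2 = -57/17)
X(c(3))² = (-57/17)² = 3249/289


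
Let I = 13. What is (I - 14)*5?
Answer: -5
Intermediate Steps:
(I - 14)*5 = (13 - 14)*5 = -1*5 = -5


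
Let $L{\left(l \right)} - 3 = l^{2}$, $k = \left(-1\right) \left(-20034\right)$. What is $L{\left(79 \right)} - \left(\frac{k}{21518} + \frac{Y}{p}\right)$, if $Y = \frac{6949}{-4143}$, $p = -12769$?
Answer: $\frac{9577848021862}{1534157043} \approx 6243.1$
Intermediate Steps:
$k = 20034$
$Y = - \frac{6949}{4143}$ ($Y = 6949 \left(- \frac{1}{4143}\right) = - \frac{6949}{4143} \approx -1.6773$)
$L{\left(l \right)} = 3 + l^{2}$
$L{\left(79 \right)} - \left(\frac{k}{21518} + \frac{Y}{p}\right) = \left(3 + 79^{2}\right) - \left(\frac{20034}{21518} - \frac{6949}{4143 \left(-12769\right)}\right) = \left(3 + 6241\right) - \left(20034 \cdot \frac{1}{21518} - - \frac{6949}{52901967}\right) = 6244 - \left(\frac{27}{29} + \frac{6949}{52901967}\right) = 6244 - \frac{1428554630}{1534157043} = \frac{9577848021862}{1534157043}$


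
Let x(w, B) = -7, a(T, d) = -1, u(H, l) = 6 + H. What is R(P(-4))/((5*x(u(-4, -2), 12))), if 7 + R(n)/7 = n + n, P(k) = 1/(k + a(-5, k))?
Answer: 37/25 ≈ 1.4800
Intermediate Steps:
P(k) = 1/(-1 + k) (P(k) = 1/(k - 1) = 1/(-1 + k))
R(n) = -49 + 14*n (R(n) = -49 + 7*(n + n) = -49 + 7*(2*n) = -49 + 14*n)
R(P(-4))/((5*x(u(-4, -2), 12))) = (-49 + 14/(-1 - 4))/((5*(-7))) = (-49 + 14/(-5))/(-35) = (-49 + 14*(-1/5))*(-1/35) = (-49 - 14/5)*(-1/35) = -259/5*(-1/35) = 37/25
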